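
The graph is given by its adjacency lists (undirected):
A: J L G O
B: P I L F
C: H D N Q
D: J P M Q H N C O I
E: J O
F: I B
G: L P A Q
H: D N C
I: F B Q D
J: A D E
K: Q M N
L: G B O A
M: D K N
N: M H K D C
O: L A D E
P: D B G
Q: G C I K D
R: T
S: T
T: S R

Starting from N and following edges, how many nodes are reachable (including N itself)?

17

BFS from N visits: N, M, K, H, D, C, Q, P, O, J, I, G, B, L, E, A, F
Reachable nodes: 17 of 20 total.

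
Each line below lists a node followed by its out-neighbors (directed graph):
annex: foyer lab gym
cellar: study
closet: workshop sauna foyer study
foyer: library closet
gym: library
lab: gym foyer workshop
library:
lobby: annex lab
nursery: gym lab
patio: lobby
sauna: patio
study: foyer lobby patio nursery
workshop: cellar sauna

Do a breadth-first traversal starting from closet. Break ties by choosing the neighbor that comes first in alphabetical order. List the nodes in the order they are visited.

Visit closet; enqueue foyer, sauna, study, workshop → queue [foyer, sauna, study, workshop]
Visit foyer; enqueue library → queue [sauna, study, workshop, library]
Visit sauna; enqueue patio → queue [study, workshop, library, patio]
Visit study; enqueue lobby, nursery → queue [workshop, library, patio, lobby, nursery]
Visit workshop; enqueue cellar → queue [library, patio, lobby, nursery, cellar]
Visit library → queue [patio, lobby, nursery, cellar]
Visit patio → queue [lobby, nursery, cellar]
Visit lobby; enqueue annex, lab → queue [nursery, cellar, annex, lab]
Visit nursery; enqueue gym → queue [cellar, annex, lab, gym]
Visit cellar → queue [annex, lab, gym]
Visit annex → queue [lab, gym]
Visit lab → queue [gym]
Visit gym → queue []

closet, foyer, sauna, study, workshop, library, patio, lobby, nursery, cellar, annex, lab, gym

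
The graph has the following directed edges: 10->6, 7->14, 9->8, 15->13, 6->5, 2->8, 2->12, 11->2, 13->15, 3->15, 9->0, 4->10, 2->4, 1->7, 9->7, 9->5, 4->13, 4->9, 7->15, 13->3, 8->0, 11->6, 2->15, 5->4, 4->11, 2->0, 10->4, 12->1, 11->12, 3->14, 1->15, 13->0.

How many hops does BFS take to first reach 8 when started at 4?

2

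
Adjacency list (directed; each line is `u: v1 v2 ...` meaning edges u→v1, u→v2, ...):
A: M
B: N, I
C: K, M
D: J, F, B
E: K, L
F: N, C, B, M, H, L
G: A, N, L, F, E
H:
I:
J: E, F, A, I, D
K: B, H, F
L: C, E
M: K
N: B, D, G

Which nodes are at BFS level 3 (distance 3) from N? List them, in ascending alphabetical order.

Level 0: N
Level 1: B, D, G
Level 2: A, E, F, I, J, L
Level 3: C, H, K, M

C, H, K, M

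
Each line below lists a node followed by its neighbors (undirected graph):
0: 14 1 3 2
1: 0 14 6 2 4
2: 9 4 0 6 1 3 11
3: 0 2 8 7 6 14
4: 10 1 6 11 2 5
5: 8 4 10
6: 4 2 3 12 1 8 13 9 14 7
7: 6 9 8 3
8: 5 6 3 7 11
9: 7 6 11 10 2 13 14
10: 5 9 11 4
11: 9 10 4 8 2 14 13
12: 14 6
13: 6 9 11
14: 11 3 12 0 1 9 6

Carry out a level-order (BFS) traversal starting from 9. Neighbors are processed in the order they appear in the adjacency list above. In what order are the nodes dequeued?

9 → 7 → 6 → 11 → 10 → 2 → 13 → 14 → 8 → 3 → 4 → 12 → 1 → 5 → 0

Visit 9; enqueue 7, 6, 11, 10, 2, 13, 14 → queue [7, 6, 11, 10, 2, 13, 14]
Visit 7; enqueue 8, 3 → queue [6, 11, 10, 2, 13, 14, 8, 3]
Visit 6; enqueue 4, 12, 1 → queue [11, 10, 2, 13, 14, 8, 3, 4, 12, 1]
Visit 11 → queue [10, 2, 13, 14, 8, 3, 4, 12, 1]
Visit 10; enqueue 5 → queue [2, 13, 14, 8, 3, 4, 12, 1, 5]
Visit 2; enqueue 0 → queue [13, 14, 8, 3, 4, 12, 1, 5, 0]
Visit 13 → queue [14, 8, 3, 4, 12, 1, 5, 0]
Visit 14 → queue [8, 3, 4, 12, 1, 5, 0]
Visit 8 → queue [3, 4, 12, 1, 5, 0]
Visit 3 → queue [4, 12, 1, 5, 0]
Visit 4 → queue [12, 1, 5, 0]
Visit 12 → queue [1, 5, 0]
Visit 1 → queue [5, 0]
Visit 5 → queue [0]
Visit 0 → queue []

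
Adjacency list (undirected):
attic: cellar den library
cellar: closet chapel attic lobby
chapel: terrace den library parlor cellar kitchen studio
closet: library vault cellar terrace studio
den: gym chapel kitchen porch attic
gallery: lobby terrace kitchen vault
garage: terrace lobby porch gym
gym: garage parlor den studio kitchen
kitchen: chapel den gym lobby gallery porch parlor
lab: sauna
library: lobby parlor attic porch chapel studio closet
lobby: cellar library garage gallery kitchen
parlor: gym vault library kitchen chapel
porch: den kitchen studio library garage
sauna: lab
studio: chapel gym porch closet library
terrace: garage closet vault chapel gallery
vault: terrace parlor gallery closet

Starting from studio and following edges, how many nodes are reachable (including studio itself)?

BFS from studio visits: studio, chapel, gym, porch, closet, library, terrace, den, parlor, cellar, kitchen, garage, vault, lobby, attic, gallery
Reachable nodes: 16 of 18 total.

16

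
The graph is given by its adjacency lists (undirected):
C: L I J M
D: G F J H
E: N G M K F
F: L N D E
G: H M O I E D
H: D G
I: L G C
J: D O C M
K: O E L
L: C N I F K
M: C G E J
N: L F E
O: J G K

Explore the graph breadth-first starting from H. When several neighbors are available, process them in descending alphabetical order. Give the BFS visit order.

H, G, D, O, M, I, E, J, F, K, C, L, N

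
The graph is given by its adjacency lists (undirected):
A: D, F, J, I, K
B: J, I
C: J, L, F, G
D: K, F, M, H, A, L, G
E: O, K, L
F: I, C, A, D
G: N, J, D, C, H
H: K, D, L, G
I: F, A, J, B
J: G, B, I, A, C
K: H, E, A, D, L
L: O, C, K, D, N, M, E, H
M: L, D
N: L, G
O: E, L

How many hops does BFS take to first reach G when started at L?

2

Level 0: L
Level 1: C, D, E, H, K, M, N, O
Level 2: A, F, G, J
Level 3: B, I
G first appears at level 2.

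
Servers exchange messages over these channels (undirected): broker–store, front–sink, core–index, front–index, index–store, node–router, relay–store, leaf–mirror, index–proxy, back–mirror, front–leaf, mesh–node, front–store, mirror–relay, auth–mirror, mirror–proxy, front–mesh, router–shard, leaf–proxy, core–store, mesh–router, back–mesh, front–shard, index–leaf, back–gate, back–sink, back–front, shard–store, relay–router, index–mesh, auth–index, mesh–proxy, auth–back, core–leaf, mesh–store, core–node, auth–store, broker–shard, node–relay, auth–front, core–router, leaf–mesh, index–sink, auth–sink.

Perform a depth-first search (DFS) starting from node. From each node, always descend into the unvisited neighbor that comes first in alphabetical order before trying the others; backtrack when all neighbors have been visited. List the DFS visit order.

node -> core -> index -> auth -> back -> front -> leaf -> mesh -> proxy -> mirror -> relay -> router -> shard -> broker -> store -> sink -> gate

Visit node
node → core
core → index
index → auth
auth → back
back → front
front → leaf
leaf → mesh
mesh → proxy
proxy → mirror
mirror → relay
relay → router
router → shard
shard → broker
broker → store
front → sink
back → gate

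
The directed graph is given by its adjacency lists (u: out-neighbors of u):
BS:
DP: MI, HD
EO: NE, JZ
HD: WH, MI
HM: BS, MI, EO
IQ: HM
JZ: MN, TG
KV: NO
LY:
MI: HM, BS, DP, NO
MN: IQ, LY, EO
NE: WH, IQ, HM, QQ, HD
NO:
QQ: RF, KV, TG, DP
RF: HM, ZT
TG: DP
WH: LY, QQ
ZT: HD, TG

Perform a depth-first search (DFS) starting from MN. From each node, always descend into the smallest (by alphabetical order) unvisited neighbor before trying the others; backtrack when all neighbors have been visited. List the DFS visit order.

MN, EO, JZ, TG, DP, HD, MI, BS, HM, NO, WH, LY, QQ, KV, RF, ZT, NE, IQ

Visit MN
MN → EO
EO → JZ
JZ → TG
TG → DP
DP → HD
HD → MI
MI → BS
MI → HM
MI → NO
HD → WH
WH → LY
WH → QQ
QQ → KV
QQ → RF
RF → ZT
EO → NE
NE → IQ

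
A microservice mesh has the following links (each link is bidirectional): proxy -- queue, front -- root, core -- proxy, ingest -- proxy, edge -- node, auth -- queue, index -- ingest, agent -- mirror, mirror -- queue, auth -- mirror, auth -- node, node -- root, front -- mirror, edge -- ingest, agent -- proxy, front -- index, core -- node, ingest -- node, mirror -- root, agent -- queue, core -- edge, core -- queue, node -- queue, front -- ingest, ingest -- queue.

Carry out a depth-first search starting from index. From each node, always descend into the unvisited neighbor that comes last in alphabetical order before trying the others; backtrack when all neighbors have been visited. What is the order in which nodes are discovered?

index -> ingest -> queue -> proxy -> core -> node -> root -> mirror -> front -> auth -> agent -> edge

Visit index
index → ingest
ingest → queue
queue → proxy
proxy → core
core → node
node → root
root → mirror
mirror → front
mirror → auth
mirror → agent
node → edge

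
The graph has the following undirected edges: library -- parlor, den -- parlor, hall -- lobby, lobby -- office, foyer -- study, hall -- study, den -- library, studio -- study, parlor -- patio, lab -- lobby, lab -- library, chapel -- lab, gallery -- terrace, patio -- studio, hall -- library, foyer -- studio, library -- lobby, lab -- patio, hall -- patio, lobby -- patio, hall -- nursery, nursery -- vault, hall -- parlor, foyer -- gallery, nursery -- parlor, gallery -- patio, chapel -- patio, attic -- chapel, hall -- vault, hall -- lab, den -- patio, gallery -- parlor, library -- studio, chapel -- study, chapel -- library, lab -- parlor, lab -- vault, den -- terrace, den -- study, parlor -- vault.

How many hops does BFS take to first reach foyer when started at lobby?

3

Level 0: lobby
Level 1: hall, lab, library, office, patio
Level 2: chapel, den, gallery, nursery, parlor, studio, study, vault
Level 3: attic, foyer, terrace
foyer first appears at level 3.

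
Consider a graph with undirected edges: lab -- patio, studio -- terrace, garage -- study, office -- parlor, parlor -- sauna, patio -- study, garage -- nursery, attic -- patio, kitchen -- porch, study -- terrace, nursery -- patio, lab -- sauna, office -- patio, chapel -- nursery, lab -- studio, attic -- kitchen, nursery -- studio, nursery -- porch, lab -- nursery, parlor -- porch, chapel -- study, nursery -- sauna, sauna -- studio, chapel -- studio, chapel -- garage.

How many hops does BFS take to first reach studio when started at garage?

2

Level 0: garage
Level 1: chapel, nursery, study
Level 2: lab, patio, porch, sauna, studio, terrace
Level 3: attic, kitchen, office, parlor
studio first appears at level 2.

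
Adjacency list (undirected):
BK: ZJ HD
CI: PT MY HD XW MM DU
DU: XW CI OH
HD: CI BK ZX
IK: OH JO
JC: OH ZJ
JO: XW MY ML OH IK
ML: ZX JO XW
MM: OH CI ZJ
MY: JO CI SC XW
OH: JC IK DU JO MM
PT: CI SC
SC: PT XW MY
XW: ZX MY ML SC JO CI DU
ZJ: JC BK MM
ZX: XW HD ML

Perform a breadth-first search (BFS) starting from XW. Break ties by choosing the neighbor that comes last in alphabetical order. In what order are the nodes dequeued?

XW, ZX, SC, MY, ML, JO, DU, CI, HD, PT, OH, IK, MM, BK, JC, ZJ

Visit XW; enqueue ZX, SC, MY, ML, JO, DU, CI → queue [ZX, SC, MY, ML, JO, DU, CI]
Visit ZX; enqueue HD → queue [SC, MY, ML, JO, DU, CI, HD]
Visit SC; enqueue PT → queue [MY, ML, JO, DU, CI, HD, PT]
Visit MY → queue [ML, JO, DU, CI, HD, PT]
Visit ML → queue [JO, DU, CI, HD, PT]
Visit JO; enqueue OH, IK → queue [DU, CI, HD, PT, OH, IK]
Visit DU → queue [CI, HD, PT, OH, IK]
Visit CI; enqueue MM → queue [HD, PT, OH, IK, MM]
Visit HD; enqueue BK → queue [PT, OH, IK, MM, BK]
Visit PT → queue [OH, IK, MM, BK]
Visit OH; enqueue JC → queue [IK, MM, BK, JC]
Visit IK → queue [MM, BK, JC]
Visit MM; enqueue ZJ → queue [BK, JC, ZJ]
Visit BK → queue [JC, ZJ]
Visit JC → queue [ZJ]
Visit ZJ → queue []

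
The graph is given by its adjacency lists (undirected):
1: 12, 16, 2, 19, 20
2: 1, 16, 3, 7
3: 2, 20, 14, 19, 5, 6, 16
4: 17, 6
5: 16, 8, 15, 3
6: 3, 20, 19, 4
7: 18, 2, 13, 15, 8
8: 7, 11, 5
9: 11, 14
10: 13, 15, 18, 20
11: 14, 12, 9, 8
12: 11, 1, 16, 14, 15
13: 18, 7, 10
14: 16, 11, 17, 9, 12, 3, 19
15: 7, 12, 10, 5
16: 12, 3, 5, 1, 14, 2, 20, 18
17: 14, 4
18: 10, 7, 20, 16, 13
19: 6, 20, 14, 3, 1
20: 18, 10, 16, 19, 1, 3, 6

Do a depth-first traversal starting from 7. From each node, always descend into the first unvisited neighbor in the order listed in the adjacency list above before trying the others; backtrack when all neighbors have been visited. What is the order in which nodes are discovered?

7, 18, 10, 13, 15, 12, 11, 14, 16, 3, 2, 1, 19, 6, 20, 4, 17, 5, 8, 9

Visit 7
7 → 18
18 → 10
10 → 13
10 → 15
15 → 12
12 → 11
11 → 14
14 → 16
16 → 3
3 → 2
2 → 1
1 → 19
19 → 6
6 → 20
6 → 4
4 → 17
3 → 5
5 → 8
14 → 9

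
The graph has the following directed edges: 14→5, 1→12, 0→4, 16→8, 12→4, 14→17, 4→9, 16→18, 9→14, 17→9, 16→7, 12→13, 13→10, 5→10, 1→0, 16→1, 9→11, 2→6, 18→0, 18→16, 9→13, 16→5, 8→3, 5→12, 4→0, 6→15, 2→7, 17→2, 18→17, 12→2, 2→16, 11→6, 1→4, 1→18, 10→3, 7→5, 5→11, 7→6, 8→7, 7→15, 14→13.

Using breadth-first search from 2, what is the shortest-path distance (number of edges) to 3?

3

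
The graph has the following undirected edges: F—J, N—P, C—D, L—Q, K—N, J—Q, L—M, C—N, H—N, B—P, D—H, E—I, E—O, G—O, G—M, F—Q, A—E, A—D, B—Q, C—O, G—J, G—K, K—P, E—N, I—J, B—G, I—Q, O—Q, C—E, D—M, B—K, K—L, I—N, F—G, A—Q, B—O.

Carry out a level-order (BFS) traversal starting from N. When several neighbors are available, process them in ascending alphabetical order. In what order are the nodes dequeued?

Visit N; enqueue C, E, H, I, K, P → queue [C, E, H, I, K, P]
Visit C; enqueue D, O → queue [E, H, I, K, P, D, O]
Visit E; enqueue A → queue [H, I, K, P, D, O, A]
Visit H → queue [I, K, P, D, O, A]
Visit I; enqueue J, Q → queue [K, P, D, O, A, J, Q]
Visit K; enqueue B, G, L → queue [P, D, O, A, J, Q, B, G, L]
Visit P → queue [D, O, A, J, Q, B, G, L]
Visit D; enqueue M → queue [O, A, J, Q, B, G, L, M]
Visit O → queue [A, J, Q, B, G, L, M]
Visit A → queue [J, Q, B, G, L, M]
Visit J; enqueue F → queue [Q, B, G, L, M, F]
Visit Q → queue [B, G, L, M, F]
Visit B → queue [G, L, M, F]
Visit G → queue [L, M, F]
Visit L → queue [M, F]
Visit M → queue [F]
Visit F → queue []

N, C, E, H, I, K, P, D, O, A, J, Q, B, G, L, M, F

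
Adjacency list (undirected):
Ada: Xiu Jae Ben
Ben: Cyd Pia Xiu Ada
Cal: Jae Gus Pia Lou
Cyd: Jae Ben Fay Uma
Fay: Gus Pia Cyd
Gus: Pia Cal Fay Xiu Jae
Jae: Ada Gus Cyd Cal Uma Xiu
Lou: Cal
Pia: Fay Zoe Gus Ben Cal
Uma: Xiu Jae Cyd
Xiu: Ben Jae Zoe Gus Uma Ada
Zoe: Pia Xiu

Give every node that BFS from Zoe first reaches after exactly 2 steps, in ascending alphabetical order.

Ada, Ben, Cal, Fay, Gus, Jae, Uma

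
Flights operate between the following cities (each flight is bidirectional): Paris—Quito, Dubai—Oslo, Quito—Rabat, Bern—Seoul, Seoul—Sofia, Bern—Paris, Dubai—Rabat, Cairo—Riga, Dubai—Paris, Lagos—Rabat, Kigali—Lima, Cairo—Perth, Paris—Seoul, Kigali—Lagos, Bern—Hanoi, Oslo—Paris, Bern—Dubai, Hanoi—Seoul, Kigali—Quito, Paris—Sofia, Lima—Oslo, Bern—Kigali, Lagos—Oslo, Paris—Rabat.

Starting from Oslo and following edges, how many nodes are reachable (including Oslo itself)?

BFS from Oslo visits: Oslo, Dubai, Lagos, Lima, Paris, Bern, Rabat, Kigali, Quito, Seoul, Sofia, Hanoi
Reachable nodes: 12 of 15 total.

12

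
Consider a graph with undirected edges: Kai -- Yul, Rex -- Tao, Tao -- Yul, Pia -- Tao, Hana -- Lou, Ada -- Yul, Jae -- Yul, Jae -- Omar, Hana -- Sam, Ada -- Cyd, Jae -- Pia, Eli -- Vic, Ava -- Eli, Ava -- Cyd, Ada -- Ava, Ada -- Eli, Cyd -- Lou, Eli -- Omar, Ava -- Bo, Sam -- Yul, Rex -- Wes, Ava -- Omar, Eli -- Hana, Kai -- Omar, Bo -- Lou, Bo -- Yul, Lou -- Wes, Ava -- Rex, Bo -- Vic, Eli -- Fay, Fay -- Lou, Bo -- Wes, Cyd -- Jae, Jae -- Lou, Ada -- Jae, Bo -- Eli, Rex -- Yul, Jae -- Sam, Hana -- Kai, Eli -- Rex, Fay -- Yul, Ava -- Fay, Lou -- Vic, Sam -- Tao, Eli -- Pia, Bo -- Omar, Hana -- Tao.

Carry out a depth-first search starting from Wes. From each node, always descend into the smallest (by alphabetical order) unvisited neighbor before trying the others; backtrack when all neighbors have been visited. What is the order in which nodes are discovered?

Wes, Bo, Ava, Ada, Cyd, Jae, Lou, Fay, Eli, Hana, Kai, Omar, Yul, Rex, Tao, Pia, Sam, Vic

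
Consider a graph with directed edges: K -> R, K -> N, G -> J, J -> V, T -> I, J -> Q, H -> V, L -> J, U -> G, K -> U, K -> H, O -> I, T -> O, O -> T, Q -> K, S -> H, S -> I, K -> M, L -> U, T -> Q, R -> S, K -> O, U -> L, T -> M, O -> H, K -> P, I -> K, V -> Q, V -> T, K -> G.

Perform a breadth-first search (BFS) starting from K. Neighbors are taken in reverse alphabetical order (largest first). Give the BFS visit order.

Visit K; enqueue U, R, P, O, N, M, H, G → queue [U, R, P, O, N, M, H, G]
Visit U; enqueue L → queue [R, P, O, N, M, H, G, L]
Visit R; enqueue S → queue [P, O, N, M, H, G, L, S]
Visit P → queue [O, N, M, H, G, L, S]
Visit O; enqueue T, I → queue [N, M, H, G, L, S, T, I]
Visit N → queue [M, H, G, L, S, T, I]
Visit M → queue [H, G, L, S, T, I]
Visit H; enqueue V → queue [G, L, S, T, I, V]
Visit G; enqueue J → queue [L, S, T, I, V, J]
Visit L → queue [S, T, I, V, J]
Visit S → queue [T, I, V, J]
Visit T; enqueue Q → queue [I, V, J, Q]
Visit I → queue [V, J, Q]
Visit V → queue [J, Q]
Visit J → queue [Q]
Visit Q → queue []

K, U, R, P, O, N, M, H, G, L, S, T, I, V, J, Q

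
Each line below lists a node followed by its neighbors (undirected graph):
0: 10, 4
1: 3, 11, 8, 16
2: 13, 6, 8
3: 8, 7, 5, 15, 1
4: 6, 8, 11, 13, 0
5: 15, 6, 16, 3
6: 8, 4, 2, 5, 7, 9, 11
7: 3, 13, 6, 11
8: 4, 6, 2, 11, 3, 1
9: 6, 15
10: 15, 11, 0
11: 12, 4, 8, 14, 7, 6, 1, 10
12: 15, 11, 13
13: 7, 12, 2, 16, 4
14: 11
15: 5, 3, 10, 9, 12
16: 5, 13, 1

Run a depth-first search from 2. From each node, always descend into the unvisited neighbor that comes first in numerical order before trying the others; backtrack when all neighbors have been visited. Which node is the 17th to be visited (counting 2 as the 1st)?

14

Visit 2
2 → 6
6 → 4
4 → 0
0 → 10
10 → 11
11 → 1
1 → 3
3 → 5
5 → 15
15 → 9
15 → 12
12 → 13
13 → 7
13 → 16
3 → 8
11 → 14

Visit order: 2, 6, 4, 0, 10, 11, 1, 3, 5, 15, 9, 12, 13, 7, 16, 8, 14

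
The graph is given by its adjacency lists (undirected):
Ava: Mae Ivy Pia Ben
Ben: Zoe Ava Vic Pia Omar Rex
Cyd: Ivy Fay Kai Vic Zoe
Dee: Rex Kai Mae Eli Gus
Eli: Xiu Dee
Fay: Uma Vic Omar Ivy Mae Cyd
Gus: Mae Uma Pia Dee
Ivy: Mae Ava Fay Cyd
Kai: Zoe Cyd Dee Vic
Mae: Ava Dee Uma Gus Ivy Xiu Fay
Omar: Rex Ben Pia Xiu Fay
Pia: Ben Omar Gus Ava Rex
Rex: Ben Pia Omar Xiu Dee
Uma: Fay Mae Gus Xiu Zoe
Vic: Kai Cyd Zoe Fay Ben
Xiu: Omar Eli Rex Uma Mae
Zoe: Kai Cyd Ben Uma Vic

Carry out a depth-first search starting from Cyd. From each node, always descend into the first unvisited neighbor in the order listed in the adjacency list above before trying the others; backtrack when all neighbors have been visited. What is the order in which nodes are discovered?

Cyd, Ivy, Mae, Ava, Pia, Ben, Zoe, Kai, Dee, Rex, Omar, Xiu, Eli, Uma, Fay, Vic, Gus

Visit Cyd
Cyd → Ivy
Ivy → Mae
Mae → Ava
Ava → Pia
Pia → Ben
Ben → Zoe
Zoe → Kai
Kai → Dee
Dee → Rex
Rex → Omar
Omar → Xiu
Xiu → Eli
Xiu → Uma
Uma → Fay
Fay → Vic
Uma → Gus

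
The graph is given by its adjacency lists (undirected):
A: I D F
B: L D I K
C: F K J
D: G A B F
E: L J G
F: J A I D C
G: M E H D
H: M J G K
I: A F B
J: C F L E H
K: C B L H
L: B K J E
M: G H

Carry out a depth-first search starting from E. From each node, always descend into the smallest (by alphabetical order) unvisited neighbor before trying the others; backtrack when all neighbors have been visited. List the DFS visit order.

Visit E
E → G
G → D
D → A
A → F
F → C
C → J
J → H
H → K
K → B
B → I
B → L
H → M

E -> G -> D -> A -> F -> C -> J -> H -> K -> B -> I -> L -> M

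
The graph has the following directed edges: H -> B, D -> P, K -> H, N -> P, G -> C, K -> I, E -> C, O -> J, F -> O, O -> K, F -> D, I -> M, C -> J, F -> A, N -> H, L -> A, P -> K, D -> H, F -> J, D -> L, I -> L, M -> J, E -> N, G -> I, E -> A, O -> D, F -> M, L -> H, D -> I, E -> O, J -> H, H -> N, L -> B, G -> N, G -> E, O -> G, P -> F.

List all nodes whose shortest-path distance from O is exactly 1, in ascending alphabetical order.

D, G, J, K

Level 0: O
Level 1: D, G, J, K
Level 2: C, E, H, I, L, N, P
Level 3: A, B, F, M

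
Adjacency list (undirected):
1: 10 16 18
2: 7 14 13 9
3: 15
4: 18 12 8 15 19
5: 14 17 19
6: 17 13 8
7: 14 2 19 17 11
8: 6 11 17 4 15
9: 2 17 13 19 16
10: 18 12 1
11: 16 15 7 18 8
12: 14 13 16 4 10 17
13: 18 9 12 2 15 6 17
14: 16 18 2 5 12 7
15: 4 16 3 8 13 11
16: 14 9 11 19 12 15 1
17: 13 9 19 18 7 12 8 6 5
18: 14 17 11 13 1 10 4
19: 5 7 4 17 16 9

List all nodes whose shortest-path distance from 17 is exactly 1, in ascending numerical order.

Level 0: 17
Level 1: 5, 6, 7, 8, 9, 12, 13, 18, 19
Level 2: 1, 2, 4, 10, 11, 14, 15, 16
Level 3: 3

5, 6, 7, 8, 9, 12, 13, 18, 19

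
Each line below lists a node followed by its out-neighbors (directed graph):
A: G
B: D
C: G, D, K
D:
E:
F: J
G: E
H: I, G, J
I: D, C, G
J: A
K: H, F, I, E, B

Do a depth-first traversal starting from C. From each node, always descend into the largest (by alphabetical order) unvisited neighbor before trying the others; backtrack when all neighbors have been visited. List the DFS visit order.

Visit C
C → K
K → I
I → G
G → E
I → D
K → H
H → J
J → A
K → F
K → B

C, K, I, G, E, D, H, J, A, F, B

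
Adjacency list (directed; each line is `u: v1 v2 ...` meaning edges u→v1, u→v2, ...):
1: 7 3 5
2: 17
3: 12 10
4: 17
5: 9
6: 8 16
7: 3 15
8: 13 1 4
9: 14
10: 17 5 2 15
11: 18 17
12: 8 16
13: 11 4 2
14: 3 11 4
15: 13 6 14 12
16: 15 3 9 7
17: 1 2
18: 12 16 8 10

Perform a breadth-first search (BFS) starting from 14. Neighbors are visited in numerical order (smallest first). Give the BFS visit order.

Visit 14; enqueue 3, 4, 11 → queue [3, 4, 11]
Visit 3; enqueue 10, 12 → queue [4, 11, 10, 12]
Visit 4; enqueue 17 → queue [11, 10, 12, 17]
Visit 11; enqueue 18 → queue [10, 12, 17, 18]
Visit 10; enqueue 2, 5, 15 → queue [12, 17, 18, 2, 5, 15]
Visit 12; enqueue 8, 16 → queue [17, 18, 2, 5, 15, 8, 16]
Visit 17; enqueue 1 → queue [18, 2, 5, 15, 8, 16, 1]
Visit 18 → queue [2, 5, 15, 8, 16, 1]
Visit 2 → queue [5, 15, 8, 16, 1]
Visit 5; enqueue 9 → queue [15, 8, 16, 1, 9]
Visit 15; enqueue 6, 13 → queue [8, 16, 1, 9, 6, 13]
Visit 8 → queue [16, 1, 9, 6, 13]
Visit 16; enqueue 7 → queue [1, 9, 6, 13, 7]
Visit 1 → queue [9, 6, 13, 7]
Visit 9 → queue [6, 13, 7]
Visit 6 → queue [13, 7]
Visit 13 → queue [7]
Visit 7 → queue []

14 → 3 → 4 → 11 → 10 → 12 → 17 → 18 → 2 → 5 → 15 → 8 → 16 → 1 → 9 → 6 → 13 → 7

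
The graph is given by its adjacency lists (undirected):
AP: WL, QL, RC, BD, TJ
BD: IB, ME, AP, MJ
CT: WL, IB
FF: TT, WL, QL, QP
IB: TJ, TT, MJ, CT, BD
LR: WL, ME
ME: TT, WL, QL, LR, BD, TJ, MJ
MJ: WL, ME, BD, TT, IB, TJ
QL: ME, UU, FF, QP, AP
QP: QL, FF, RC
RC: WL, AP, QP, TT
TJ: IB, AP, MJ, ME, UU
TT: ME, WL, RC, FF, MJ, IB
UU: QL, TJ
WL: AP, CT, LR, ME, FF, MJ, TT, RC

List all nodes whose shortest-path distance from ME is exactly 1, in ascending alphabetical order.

BD, LR, MJ, QL, TJ, TT, WL

Level 0: ME
Level 1: BD, LR, MJ, QL, TJ, TT, WL
Level 2: AP, CT, FF, IB, QP, RC, UU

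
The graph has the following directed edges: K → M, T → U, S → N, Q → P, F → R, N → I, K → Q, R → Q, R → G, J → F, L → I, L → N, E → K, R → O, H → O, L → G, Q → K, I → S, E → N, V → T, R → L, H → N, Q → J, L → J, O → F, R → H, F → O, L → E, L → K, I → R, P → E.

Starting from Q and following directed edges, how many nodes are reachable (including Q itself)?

BFS from Q visits: Q, J, K, P, F, M, E, O, R, N, G, H, L, I, S
Reachable nodes: 15 of 18 total.

15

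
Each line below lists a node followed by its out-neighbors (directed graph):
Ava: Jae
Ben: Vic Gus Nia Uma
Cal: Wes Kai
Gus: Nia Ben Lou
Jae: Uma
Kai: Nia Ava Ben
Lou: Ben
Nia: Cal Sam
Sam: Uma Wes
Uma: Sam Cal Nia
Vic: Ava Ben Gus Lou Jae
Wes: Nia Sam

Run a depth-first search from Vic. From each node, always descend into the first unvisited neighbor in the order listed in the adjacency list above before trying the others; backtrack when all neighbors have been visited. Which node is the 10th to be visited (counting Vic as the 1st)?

Ben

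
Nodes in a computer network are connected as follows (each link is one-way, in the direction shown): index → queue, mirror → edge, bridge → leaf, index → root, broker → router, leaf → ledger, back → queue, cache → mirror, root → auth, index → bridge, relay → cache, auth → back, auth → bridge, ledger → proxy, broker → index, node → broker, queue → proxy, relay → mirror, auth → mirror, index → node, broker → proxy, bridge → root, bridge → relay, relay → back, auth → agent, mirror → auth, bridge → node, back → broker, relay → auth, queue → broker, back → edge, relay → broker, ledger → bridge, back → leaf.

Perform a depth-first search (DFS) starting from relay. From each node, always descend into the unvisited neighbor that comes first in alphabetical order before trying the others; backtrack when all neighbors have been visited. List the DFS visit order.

relay auth agent back broker index bridge leaf ledger proxy node root queue router edge mirror cache

Visit relay
relay → auth
auth → agent
auth → back
back → broker
broker → index
index → bridge
bridge → leaf
leaf → ledger
ledger → proxy
bridge → node
bridge → root
index → queue
broker → router
back → edge
auth → mirror
relay → cache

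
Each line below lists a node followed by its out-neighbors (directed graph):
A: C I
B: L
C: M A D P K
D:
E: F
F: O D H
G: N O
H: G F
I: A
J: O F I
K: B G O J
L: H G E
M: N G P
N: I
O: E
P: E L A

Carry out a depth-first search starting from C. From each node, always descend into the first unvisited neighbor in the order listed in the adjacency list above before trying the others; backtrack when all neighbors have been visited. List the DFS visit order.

Visit C
C → M
M → N
N → I
I → A
M → G
G → O
O → E
E → F
F → D
F → H
M → P
P → L
C → K
K → B
K → J

C -> M -> N -> I -> A -> G -> O -> E -> F -> D -> H -> P -> L -> K -> B -> J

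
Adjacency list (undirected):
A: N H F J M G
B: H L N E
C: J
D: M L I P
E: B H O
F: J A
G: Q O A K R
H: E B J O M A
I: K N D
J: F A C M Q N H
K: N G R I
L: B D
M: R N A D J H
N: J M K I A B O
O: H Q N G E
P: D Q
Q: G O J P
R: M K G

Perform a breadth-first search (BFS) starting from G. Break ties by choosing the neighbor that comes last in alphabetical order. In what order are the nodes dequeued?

Visit G; enqueue R, Q, O, K, A → queue [R, Q, O, K, A]
Visit R; enqueue M → queue [Q, O, K, A, M]
Visit Q; enqueue P, J → queue [O, K, A, M, P, J]
Visit O; enqueue N, H, E → queue [K, A, M, P, J, N, H, E]
Visit K; enqueue I → queue [A, M, P, J, N, H, E, I]
Visit A; enqueue F → queue [M, P, J, N, H, E, I, F]
Visit M; enqueue D → queue [P, J, N, H, E, I, F, D]
Visit P → queue [J, N, H, E, I, F, D]
Visit J; enqueue C → queue [N, H, E, I, F, D, C]
Visit N; enqueue B → queue [H, E, I, F, D, C, B]
Visit H → queue [E, I, F, D, C, B]
Visit E → queue [I, F, D, C, B]
Visit I → queue [F, D, C, B]
Visit F → queue [D, C, B]
Visit D; enqueue L → queue [C, B, L]
Visit C → queue [B, L]
Visit B → queue [L]
Visit L → queue []

G, R, Q, O, K, A, M, P, J, N, H, E, I, F, D, C, B, L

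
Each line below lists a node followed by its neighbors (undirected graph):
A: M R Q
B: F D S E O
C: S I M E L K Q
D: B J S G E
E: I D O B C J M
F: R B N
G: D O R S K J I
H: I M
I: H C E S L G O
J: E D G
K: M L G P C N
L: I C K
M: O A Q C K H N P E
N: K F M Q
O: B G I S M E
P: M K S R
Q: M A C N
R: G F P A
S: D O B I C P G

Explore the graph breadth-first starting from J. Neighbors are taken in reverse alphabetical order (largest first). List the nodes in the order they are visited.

J -> G -> E -> D -> S -> R -> O -> K -> I -> M -> C -> B -> P -> F -> A -> N -> L -> H -> Q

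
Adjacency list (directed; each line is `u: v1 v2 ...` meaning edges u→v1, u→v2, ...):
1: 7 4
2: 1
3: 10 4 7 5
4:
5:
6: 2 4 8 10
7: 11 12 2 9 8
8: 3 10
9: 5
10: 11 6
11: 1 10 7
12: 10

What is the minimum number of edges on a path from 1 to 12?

Level 0: 1
Level 1: 4, 7
Level 2: 2, 8, 9, 11, 12
Level 3: 3, 5, 10
Level 4: 6
12 first appears at level 2.

2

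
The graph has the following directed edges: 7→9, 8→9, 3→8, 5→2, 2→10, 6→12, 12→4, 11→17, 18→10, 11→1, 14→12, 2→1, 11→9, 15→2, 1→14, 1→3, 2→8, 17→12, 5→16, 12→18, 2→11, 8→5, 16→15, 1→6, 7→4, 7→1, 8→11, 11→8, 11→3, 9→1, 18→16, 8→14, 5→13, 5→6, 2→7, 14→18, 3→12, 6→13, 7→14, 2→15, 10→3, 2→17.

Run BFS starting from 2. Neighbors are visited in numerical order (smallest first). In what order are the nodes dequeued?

2 1 7 8 10 11 15 17 3 6 14 4 9 5 12 13 18 16

Visit 2; enqueue 1, 7, 8, 10, 11, 15, 17 → queue [1, 7, 8, 10, 11, 15, 17]
Visit 1; enqueue 3, 6, 14 → queue [7, 8, 10, 11, 15, 17, 3, 6, 14]
Visit 7; enqueue 4, 9 → queue [8, 10, 11, 15, 17, 3, 6, 14, 4, 9]
Visit 8; enqueue 5 → queue [10, 11, 15, 17, 3, 6, 14, 4, 9, 5]
Visit 10 → queue [11, 15, 17, 3, 6, 14, 4, 9, 5]
Visit 11 → queue [15, 17, 3, 6, 14, 4, 9, 5]
Visit 15 → queue [17, 3, 6, 14, 4, 9, 5]
Visit 17; enqueue 12 → queue [3, 6, 14, 4, 9, 5, 12]
Visit 3 → queue [6, 14, 4, 9, 5, 12]
Visit 6; enqueue 13 → queue [14, 4, 9, 5, 12, 13]
Visit 14; enqueue 18 → queue [4, 9, 5, 12, 13, 18]
Visit 4 → queue [9, 5, 12, 13, 18]
Visit 9 → queue [5, 12, 13, 18]
Visit 5; enqueue 16 → queue [12, 13, 18, 16]
Visit 12 → queue [13, 18, 16]
Visit 13 → queue [18, 16]
Visit 18 → queue [16]
Visit 16 → queue []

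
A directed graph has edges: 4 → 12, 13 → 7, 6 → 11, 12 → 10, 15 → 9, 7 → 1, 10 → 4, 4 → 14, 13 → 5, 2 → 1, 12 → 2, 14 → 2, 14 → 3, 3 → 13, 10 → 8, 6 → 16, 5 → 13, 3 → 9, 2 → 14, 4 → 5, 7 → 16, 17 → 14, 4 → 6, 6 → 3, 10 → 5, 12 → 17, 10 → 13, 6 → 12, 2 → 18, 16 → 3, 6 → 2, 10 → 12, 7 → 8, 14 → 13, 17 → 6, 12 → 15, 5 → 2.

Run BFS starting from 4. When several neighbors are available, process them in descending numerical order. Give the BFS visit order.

4 → 14 → 12 → 6 → 5 → 13 → 3 → 2 → 17 → 15 → 10 → 16 → 11 → 7 → 9 → 18 → 1 → 8

Visit 4; enqueue 14, 12, 6, 5 → queue [14, 12, 6, 5]
Visit 14; enqueue 13, 3, 2 → queue [12, 6, 5, 13, 3, 2]
Visit 12; enqueue 17, 15, 10 → queue [6, 5, 13, 3, 2, 17, 15, 10]
Visit 6; enqueue 16, 11 → queue [5, 13, 3, 2, 17, 15, 10, 16, 11]
Visit 5 → queue [13, 3, 2, 17, 15, 10, 16, 11]
Visit 13; enqueue 7 → queue [3, 2, 17, 15, 10, 16, 11, 7]
Visit 3; enqueue 9 → queue [2, 17, 15, 10, 16, 11, 7, 9]
Visit 2; enqueue 18, 1 → queue [17, 15, 10, 16, 11, 7, 9, 18, 1]
Visit 17 → queue [15, 10, 16, 11, 7, 9, 18, 1]
Visit 15 → queue [10, 16, 11, 7, 9, 18, 1]
Visit 10; enqueue 8 → queue [16, 11, 7, 9, 18, 1, 8]
Visit 16 → queue [11, 7, 9, 18, 1, 8]
Visit 11 → queue [7, 9, 18, 1, 8]
Visit 7 → queue [9, 18, 1, 8]
Visit 9 → queue [18, 1, 8]
Visit 18 → queue [1, 8]
Visit 1 → queue [8]
Visit 8 → queue []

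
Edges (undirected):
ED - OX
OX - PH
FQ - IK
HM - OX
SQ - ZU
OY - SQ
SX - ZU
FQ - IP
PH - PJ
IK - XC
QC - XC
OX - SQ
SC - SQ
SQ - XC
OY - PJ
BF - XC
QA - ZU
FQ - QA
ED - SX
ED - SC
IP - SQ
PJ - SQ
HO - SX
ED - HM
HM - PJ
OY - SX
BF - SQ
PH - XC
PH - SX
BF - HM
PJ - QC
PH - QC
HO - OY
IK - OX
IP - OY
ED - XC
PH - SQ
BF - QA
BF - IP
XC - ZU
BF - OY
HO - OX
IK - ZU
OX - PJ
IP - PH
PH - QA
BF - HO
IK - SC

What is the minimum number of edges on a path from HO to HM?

2

Level 0: HO
Level 1: BF, OX, OY, SX
Level 2: ED, HM, IK, IP, PH, PJ, QA, SQ, XC, ZU
Level 3: FQ, QC, SC
HM first appears at level 2.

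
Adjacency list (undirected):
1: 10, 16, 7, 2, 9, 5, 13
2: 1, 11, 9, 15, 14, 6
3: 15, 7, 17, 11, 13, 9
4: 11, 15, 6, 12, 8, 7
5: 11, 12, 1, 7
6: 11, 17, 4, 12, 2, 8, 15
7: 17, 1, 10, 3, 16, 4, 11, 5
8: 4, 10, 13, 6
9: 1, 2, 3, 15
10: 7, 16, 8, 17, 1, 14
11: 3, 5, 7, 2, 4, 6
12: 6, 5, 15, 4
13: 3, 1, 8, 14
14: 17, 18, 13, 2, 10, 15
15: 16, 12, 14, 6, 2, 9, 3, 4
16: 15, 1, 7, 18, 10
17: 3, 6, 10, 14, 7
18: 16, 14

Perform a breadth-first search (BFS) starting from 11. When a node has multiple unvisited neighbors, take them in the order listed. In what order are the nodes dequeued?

11, 3, 5, 7, 2, 4, 6, 15, 17, 13, 9, 12, 1, 10, 16, 14, 8, 18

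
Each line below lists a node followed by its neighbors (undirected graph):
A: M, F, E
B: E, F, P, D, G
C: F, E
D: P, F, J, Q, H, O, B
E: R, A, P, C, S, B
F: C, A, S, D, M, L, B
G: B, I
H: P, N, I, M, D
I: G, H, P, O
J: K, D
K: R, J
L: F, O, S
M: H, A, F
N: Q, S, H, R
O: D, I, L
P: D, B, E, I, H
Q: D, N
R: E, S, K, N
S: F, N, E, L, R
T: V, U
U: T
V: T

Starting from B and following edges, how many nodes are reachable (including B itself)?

BFS from B visits: B, P, G, F, E, D, I, H, S, M, L, C, A, R, Q, O, J, N, K
Reachable nodes: 19 of 22 total.

19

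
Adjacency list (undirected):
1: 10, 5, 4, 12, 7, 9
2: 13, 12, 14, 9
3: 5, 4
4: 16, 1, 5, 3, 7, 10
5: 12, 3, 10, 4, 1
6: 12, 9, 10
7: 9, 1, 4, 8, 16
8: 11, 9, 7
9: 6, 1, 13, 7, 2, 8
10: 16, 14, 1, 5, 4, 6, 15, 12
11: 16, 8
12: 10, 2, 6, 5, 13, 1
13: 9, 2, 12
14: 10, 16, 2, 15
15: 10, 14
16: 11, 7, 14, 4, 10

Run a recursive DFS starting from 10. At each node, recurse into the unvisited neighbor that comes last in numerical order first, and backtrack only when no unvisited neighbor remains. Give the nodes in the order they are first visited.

Visit 10
10 → 16
16 → 14
14 → 15
14 → 2
2 → 13
13 → 12
12 → 6
6 → 9
9 → 8
8 → 11
8 → 7
7 → 4
4 → 5
5 → 3
5 → 1

10 16 14 15 2 13 12 6 9 8 11 7 4 5 3 1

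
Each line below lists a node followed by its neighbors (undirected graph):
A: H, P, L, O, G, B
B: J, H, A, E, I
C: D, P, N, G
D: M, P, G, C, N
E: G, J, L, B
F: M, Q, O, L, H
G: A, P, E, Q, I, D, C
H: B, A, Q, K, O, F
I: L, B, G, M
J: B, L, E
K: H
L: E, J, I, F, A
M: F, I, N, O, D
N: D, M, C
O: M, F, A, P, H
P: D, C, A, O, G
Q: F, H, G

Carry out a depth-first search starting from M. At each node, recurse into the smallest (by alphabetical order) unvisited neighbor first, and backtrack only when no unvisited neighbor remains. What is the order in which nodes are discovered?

M, D, C, G, A, B, E, J, L, F, H, K, O, P, Q, I, N

Visit M
M → D
D → C
C → G
G → A
A → B
B → E
E → J
J → L
L → F
F → H
H → K
H → O
O → P
H → Q
L → I
C → N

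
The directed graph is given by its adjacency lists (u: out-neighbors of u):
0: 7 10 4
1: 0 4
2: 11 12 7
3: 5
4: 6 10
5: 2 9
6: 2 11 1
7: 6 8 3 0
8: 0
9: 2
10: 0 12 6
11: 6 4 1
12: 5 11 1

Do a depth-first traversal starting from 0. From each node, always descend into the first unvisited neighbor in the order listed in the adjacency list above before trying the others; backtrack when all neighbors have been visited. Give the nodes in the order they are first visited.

Visit 0
0 → 7
7 → 6
6 → 2
2 → 11
11 → 4
4 → 10
10 → 12
12 → 5
5 → 9
12 → 1
7 → 8
7 → 3

0 -> 7 -> 6 -> 2 -> 11 -> 4 -> 10 -> 12 -> 5 -> 9 -> 1 -> 8 -> 3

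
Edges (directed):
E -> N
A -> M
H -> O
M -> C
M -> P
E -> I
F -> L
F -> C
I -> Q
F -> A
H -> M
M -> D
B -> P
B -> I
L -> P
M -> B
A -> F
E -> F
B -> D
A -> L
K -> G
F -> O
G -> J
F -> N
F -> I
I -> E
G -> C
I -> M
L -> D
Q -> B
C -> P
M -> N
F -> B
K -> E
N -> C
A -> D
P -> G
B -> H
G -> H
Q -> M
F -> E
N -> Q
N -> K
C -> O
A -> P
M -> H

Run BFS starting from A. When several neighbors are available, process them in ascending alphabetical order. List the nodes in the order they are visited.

A D F L M P B C E I N O H G Q K J

Visit A; enqueue D, F, L, M, P → queue [D, F, L, M, P]
Visit D → queue [F, L, M, P]
Visit F; enqueue B, C, E, I, N, O → queue [L, M, P, B, C, E, I, N, O]
Visit L → queue [M, P, B, C, E, I, N, O]
Visit M; enqueue H → queue [P, B, C, E, I, N, O, H]
Visit P; enqueue G → queue [B, C, E, I, N, O, H, G]
Visit B → queue [C, E, I, N, O, H, G]
Visit C → queue [E, I, N, O, H, G]
Visit E → queue [I, N, O, H, G]
Visit I; enqueue Q → queue [N, O, H, G, Q]
Visit N; enqueue K → queue [O, H, G, Q, K]
Visit O → queue [H, G, Q, K]
Visit H → queue [G, Q, K]
Visit G; enqueue J → queue [Q, K, J]
Visit Q → queue [K, J]
Visit K → queue [J]
Visit J → queue []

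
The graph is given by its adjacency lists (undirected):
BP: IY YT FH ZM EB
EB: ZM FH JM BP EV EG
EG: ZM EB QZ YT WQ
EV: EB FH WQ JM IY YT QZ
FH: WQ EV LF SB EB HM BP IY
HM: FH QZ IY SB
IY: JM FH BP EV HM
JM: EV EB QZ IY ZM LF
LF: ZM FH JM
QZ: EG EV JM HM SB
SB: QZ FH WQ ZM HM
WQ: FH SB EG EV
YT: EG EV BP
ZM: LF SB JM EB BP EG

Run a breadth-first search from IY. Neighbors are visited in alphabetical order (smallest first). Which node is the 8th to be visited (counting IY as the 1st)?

YT

Visit IY; enqueue BP, EV, FH, HM, JM → queue [BP, EV, FH, HM, JM]
Visit BP; enqueue EB, YT, ZM → queue [EV, FH, HM, JM, EB, YT, ZM]
Visit EV; enqueue QZ, WQ → queue [FH, HM, JM, EB, YT, ZM, QZ, WQ]
Visit FH; enqueue LF, SB → queue [HM, JM, EB, YT, ZM, QZ, WQ, LF, SB]
Visit HM → queue [JM, EB, YT, ZM, QZ, WQ, LF, SB]
Visit JM → queue [EB, YT, ZM, QZ, WQ, LF, SB]
Visit EB; enqueue EG → queue [YT, ZM, QZ, WQ, LF, SB, EG]
Visit YT → queue [ZM, QZ, WQ, LF, SB, EG]
Visit ZM → queue [QZ, WQ, LF, SB, EG]
Visit QZ → queue [WQ, LF, SB, EG]
Visit WQ → queue [LF, SB, EG]
Visit LF → queue [SB, EG]
Visit SB → queue [EG]
Visit EG → queue []

Visit order: IY, BP, EV, FH, HM, JM, EB, YT, ZM, QZ, WQ, LF, SB, EG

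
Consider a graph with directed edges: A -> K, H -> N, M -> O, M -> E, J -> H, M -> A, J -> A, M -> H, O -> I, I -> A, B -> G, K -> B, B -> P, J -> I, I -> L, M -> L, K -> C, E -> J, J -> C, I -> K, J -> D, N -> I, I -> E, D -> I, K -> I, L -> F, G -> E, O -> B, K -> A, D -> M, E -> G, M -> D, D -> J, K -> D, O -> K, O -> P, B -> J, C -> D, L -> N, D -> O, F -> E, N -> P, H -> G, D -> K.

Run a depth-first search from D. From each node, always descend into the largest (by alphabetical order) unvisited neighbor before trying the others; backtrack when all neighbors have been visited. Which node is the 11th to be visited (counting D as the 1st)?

Visit D
D → O
O → P
O → K
K → I
I → L
L → N
L → F
F → E
E → J
J → H
H → G
J → C
J → A
K → B
D → M

Visit order: D, O, P, K, I, L, N, F, E, J, H, G, C, A, B, M

H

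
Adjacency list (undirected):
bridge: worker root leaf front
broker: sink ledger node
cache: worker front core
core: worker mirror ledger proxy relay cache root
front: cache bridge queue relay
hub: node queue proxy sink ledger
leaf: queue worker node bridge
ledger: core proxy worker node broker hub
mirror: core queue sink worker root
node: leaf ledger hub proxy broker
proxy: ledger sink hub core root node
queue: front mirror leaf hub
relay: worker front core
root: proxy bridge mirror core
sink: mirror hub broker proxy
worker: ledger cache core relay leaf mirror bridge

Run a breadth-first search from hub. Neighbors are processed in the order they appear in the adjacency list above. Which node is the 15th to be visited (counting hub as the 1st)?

Visit hub; enqueue node, queue, proxy, sink, ledger → queue [node, queue, proxy, sink, ledger]
Visit node; enqueue leaf, broker → queue [queue, proxy, sink, ledger, leaf, broker]
Visit queue; enqueue front, mirror → queue [proxy, sink, ledger, leaf, broker, front, mirror]
Visit proxy; enqueue core, root → queue [sink, ledger, leaf, broker, front, mirror, core, root]
Visit sink → queue [ledger, leaf, broker, front, mirror, core, root]
Visit ledger; enqueue worker → queue [leaf, broker, front, mirror, core, root, worker]
Visit leaf; enqueue bridge → queue [broker, front, mirror, core, root, worker, bridge]
Visit broker → queue [front, mirror, core, root, worker, bridge]
Visit front; enqueue cache, relay → queue [mirror, core, root, worker, bridge, cache, relay]
Visit mirror → queue [core, root, worker, bridge, cache, relay]
Visit core → queue [root, worker, bridge, cache, relay]
Visit root → queue [worker, bridge, cache, relay]
Visit worker → queue [bridge, cache, relay]
Visit bridge → queue [cache, relay]
Visit cache → queue [relay]
Visit relay → queue []

Visit order: hub, node, queue, proxy, sink, ledger, leaf, broker, front, mirror, core, root, worker, bridge, cache, relay

cache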